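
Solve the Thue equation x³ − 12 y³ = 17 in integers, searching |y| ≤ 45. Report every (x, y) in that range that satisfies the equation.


The equation is x³ - 12y³ = 17. For fixed y, x³ = 12·y³ + 17, so a solution requires the RHS to be a perfect cube.
Strategy: iterate y from -45 to 45, compute RHS = 12·y³ + 17, and check whether it is a (positive or negative) perfect cube.
Check small values of y:
  y = 0: RHS = 17 is not a perfect cube.
  y = 1: RHS = 29 is not a perfect cube.
  y = -1: RHS = 5 is not a perfect cube.
  y = 2: RHS = 113 is not a perfect cube.
  y = -2: RHS = -79 is not a perfect cube.
  y = 3: RHS = 341 is not a perfect cube.
  y = -3: RHS = -307 is not a perfect cube.
Continuing the search up to |y| = 45 finds no solutions either.
No (x, y) in the scanned range satisfies the equation.

No integer solutions with |y| ≤ 45.


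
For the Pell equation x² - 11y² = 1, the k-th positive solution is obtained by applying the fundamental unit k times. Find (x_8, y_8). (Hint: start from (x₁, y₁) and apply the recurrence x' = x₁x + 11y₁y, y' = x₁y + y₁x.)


Step 1: Find the fundamental solution (x₁, y₁) of x² - 11y² = 1.
  Expand √11 as a continued fraction. a₀ = ⌊√11⌋ = 3; iterate m_{k+1} = d_k·a_k − m_k, d_{k+1} = (11 − m_{k+1}²)/d_k, a_{k+1} = ⌊(a₀ + m_{k+1})/d_{k+1}⌋ (starting m₀ = 0, d₀ = 1), with convergents p_k = a_k·p_{k-1} + p_{k-2}, q_k = a_k·q_{k-1} + q_{k-2} (p₋₁ = 1, q₋₁ = 0):
  k = 0: a₀ = 3; p₀/q₀ = 3/1; p₀² − 11·q₀² = 9 − 11 = -2.
  k = 1: m = 3, d = 2, a = ⌊(3 + 3)/2⌋ = 3; p/q = (3·3 + 1)/(3·1 + 0) = 10/3; p² − 11·q² = 100 − 99 = 1.
  The first convergent with p² − 11·q² = 1 gives the fundamental solution (x₁, y₁) = (10, 3).
Step 2: Apply the recurrence (x_{n+1}, y_{n+1}) = (x₁x_n + 11y₁y_n, x₁y_n + y₁x_n) repeatedly.
  From (x_1, y_1) = (10, 3): x_2 = 10·10 + 11·3·3 = 199; y_2 = 10·3 + 3·10 = 60.
  From (x_2, y_2) = (199, 60): x_3 = 10·199 + 11·3·60 = 3970; y_3 = 10·60 + 3·199 = 1197.
  From (x_3, y_3) = (3970, 1197): x_4 = 10·3970 + 11·3·1197 = 79201; y_4 = 10·1197 + 3·3970 = 23880.
  From (x_4, y_4) = (79201, 23880): x_5 = 10·79201 + 11·3·23880 = 1580050; y_5 = 10·23880 + 3·79201 = 476403.
  From (x_5, y_5) = (1580050, 476403): x_6 = 10·1580050 + 11·3·476403 = 31521799; y_6 = 10·476403 + 3·1580050 = 9504180.
  From (x_6, y_6) = (31521799, 9504180): x_7 = 10·31521799 + 11·3·9504180 = 628855930; y_7 = 10·9504180 + 3·31521799 = 189607197.
  From (x_7, y_7) = (628855930, 189607197): x_8 = 10·628855930 + 11·3·189607197 = 12545596801; y_8 = 10·189607197 + 3·628855930 = 3782639760.
Step 3: Verify x_8² - 11·y_8² = 157391999093261433601 - 157391999093261433600 = 1 (should be 1). ✓

(x_1, y_1) = (10, 3); (x_8, y_8) = (12545596801, 3782639760).


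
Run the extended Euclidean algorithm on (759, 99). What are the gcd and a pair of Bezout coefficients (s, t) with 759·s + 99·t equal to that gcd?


Euclidean algorithm on (759, 99) — divide until remainder is 0:
  759 = 7 · 99 + 66
  99 = 1 · 66 + 33
  66 = 2 · 33 + 0
gcd(759, 99) = 33.
Track Bezout coefficients alongside the remainders: start with r₀ = 759 = a·1 + b·0 (s = 1, t = 0) and r₁ = 99 = a·0 + b·1 (s = 0, t = 1); each new remainder r_{k+1} = r_{k-1} − q_k·r_k inherits s_{k+1} = s_{k-1} − q_k·s_k, t_{k+1} = t_{k-1} − q_k·t_k, so r_k = a·s_k + b·t_k at every step:
  q = 7: r = 66, s = 1 − 7·0 = 1, t = 0 − 7·1 = -7  (check: 759·1 + 99·(-7) = 66)
  q = 1: r = 33, s = 0 − 1·1 = -1, t = 1 − 1·(-7) = 8  (check: 759·(-1) + 99·8 = 33)
The row with r = 33 (the gcd) gives the Bezout coefficients s = -1, t = 8.
Result: 759 · (-1) + 99 · (8) = 33.

gcd(759, 99) = 33; s = -1, t = 8 (check: 759·(-1) + 99·8 = 33).


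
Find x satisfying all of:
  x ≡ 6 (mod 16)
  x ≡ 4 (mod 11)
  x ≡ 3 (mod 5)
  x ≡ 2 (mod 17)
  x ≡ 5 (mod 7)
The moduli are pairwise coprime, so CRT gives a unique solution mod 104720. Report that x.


Product of moduli M = 16 · 11 · 5 · 17 · 7 = 104720.
Merge one congruence at a time:
  Start: x ≡ 6 (mod 16).
  Combine with x ≡ 4 (mod 11); new modulus lcm = 176.
    Write x = 6 + 16·t and substitute into x ≡ 4 (mod 11): 16·t ≡ 4 − 6 = -2 (mod 11).
    Reduce coefficients mod 11: 5·t ≡ 9 (mod 11).
    The inverse of 5 mod 11 is 9 (since 5·9 = 45 = 4·11 + 1), so t ≡ 9·9 = 81 ≡ 4 (mod 11).
    Then x = 6 + 16·4 = 70, valid modulo lcm(16, 11) = 176: x ≡ 70 (mod 176).
  Combine with x ≡ 3 (mod 5); new modulus lcm = 880.
    Write x = 70 + 176·t and substitute into x ≡ 3 (mod 5): 176·t ≡ 3 − 70 = -67 (mod 5).
    Reduce coefficients mod 5: 1·t ≡ 3 (mod 5).
    So t ≡ 3 (mod 5).
    Then x = 70 + 176·3 = 598, valid modulo lcm(176, 5) = 880: x ≡ 598 (mod 880).
  Combine with x ≡ 2 (mod 17); new modulus lcm = 14960.
    Write x = 598 + 880·t and substitute into x ≡ 2 (mod 17): 880·t ≡ 2 − 598 = -596 (mod 17).
    Reduce coefficients mod 17: 13·t ≡ 16 (mod 17).
    The inverse of 13 mod 17 is 4 (since 13·4 = 52 = 3·17 + 1), so t ≡ 4·16 = 64 ≡ 13 (mod 17).
    Then x = 598 + 880·13 = 12038, valid modulo lcm(880, 17) = 14960: x ≡ 12038 (mod 14960).
  Combine with x ≡ 5 (mod 7); new modulus lcm = 104720.
    Write x = 12038 + 14960·t and substitute into x ≡ 5 (mod 7): 14960·t ≡ 5 − 12038 = -12033 (mod 7).
    Reduce coefficients mod 7: 1·t ≡ 0 (mod 7).
    So t ≡ 0 (mod 7).
    Then x = 12038 + 14960·0 = 12038, valid modulo lcm(14960, 7) = 104720: x ≡ 12038 (mod 104720).
Verify against each original: 12038 mod 16 = 6, 12038 mod 11 = 4, 12038 mod 5 = 3, 12038 mod 17 = 2, 12038 mod 7 = 5.

x ≡ 12038 (mod 104720).


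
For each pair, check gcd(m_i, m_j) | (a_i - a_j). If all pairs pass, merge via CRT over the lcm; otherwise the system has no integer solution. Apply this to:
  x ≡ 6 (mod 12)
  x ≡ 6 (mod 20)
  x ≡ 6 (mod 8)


Moduli 12, 20, 8 are not pairwise coprime, so CRT works modulo lcm(m_i) when all pairwise compatibility conditions hold.
Pairwise compatibility: gcd(m_i, m_j) must divide a_i - a_j for every pair.
Merge one congruence at a time:
  Start: x ≡ 6 (mod 12).
  Combine with x ≡ 6 (mod 20): gcd(12, 20) = 4; 6 - 6 = 0, which IS divisible by 4, so compatible.
    Write x = 6 + 12·t and substitute into x ≡ 6 (mod 20): 12·t ≡ 6 − 6 = 0 (mod 20).
    Divide the congruence (and modulus) by g = 4: 3·t ≡ 0 (mod 5).
    The inverse of 3 mod 5 is 2 (since 3·2 = 6 = 1·5 + 1), so t ≡ 2·0 = 0 ≡ 0 (mod 5).
    Then x = 6 + 12·0 = 6, valid modulo lcm(12, 20) = 60: x ≡ 6 (mod 60).
  Combine with x ≡ 6 (mod 8): gcd(60, 8) = 4; 6 - 6 = 0, which IS divisible by 4, so compatible.
    Write x = 6 + 60·t and substitute into x ≡ 6 (mod 8): 60·t ≡ 6 − 6 = 0 (mod 8).
    Divide the congruence (and modulus) by g = 4: 15·t ≡ 0 (mod 2).
    Reduce coefficients mod 2: 1·t ≡ 0 (mod 2).
    So t ≡ 0 (mod 2).
    Then x = 6 + 60·0 = 6, valid modulo lcm(60, 8) = 120: x ≡ 6 (mod 120).
Verify: 6 mod 12 = 6, 6 mod 20 = 6, 6 mod 8 = 6.

x ≡ 6 (mod 120).


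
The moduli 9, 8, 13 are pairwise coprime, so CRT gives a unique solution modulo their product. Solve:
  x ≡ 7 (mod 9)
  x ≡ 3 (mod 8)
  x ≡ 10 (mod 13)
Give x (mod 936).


Moduli 9, 8, 13 are pairwise coprime; by CRT there is a unique solution modulo M = 9 · 8 · 13 = 936.
Solve pairwise, accumulating the modulus:
  Start with x ≡ 7 (mod 9).
  Combine with x ≡ 3 (mod 8): since gcd(9, 8) = 1, we get a unique residue mod 72.
    Write x = 7 + 9·t and substitute into x ≡ 3 (mod 8): 9·t ≡ 3 − 7 = -4 (mod 8).
    Reduce coefficients mod 8: 1·t ≡ 4 (mod 8).
    So t ≡ 4 (mod 8).
    Then x = 7 + 9·4 = 43, valid modulo lcm(9, 8) = 72: x ≡ 43 (mod 72).
  Combine with x ≡ 10 (mod 13): since gcd(72, 13) = 1, we get a unique residue mod 936.
    Write x = 43 + 72·t and substitute into x ≡ 10 (mod 13): 72·t ≡ 10 − 43 = -33 (mod 13).
    Reduce coefficients mod 13: 7·t ≡ 6 (mod 13).
    The inverse of 7 mod 13 is 2 (since 7·2 = 14 = 1·13 + 1), so t ≡ 2·6 = 12 ≡ 12 (mod 13).
    Then x = 43 + 72·12 = 907, valid modulo lcm(72, 13) = 936: x ≡ 907 (mod 936).
Verify: 907 mod 9 = 7 ✓, 907 mod 8 = 3 ✓, 907 mod 13 = 10 ✓.

x ≡ 907 (mod 936).


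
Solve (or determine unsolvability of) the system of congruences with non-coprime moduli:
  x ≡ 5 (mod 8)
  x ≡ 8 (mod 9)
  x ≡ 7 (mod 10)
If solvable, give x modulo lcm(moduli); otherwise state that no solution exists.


Moduli 8, 9, 10 are not pairwise coprime, so CRT works modulo lcm(m_i) when all pairwise compatibility conditions hold.
Pairwise compatibility: gcd(m_i, m_j) must divide a_i - a_j for every pair.
Merge one congruence at a time:
  Start: x ≡ 5 (mod 8).
  Combine with x ≡ 8 (mod 9): gcd(8, 9) = 1; 8 - 5 = 3, which IS divisible by 1, so compatible.
    Write x = 5 + 8·t and substitute into x ≡ 8 (mod 9): 8·t ≡ 8 − 5 = 3 (mod 9).
    The inverse of 8 mod 9 is 8 (since 8·8 = 64 = 7·9 + 1), so t ≡ 8·3 = 24 ≡ 6 (mod 9).
    Then x = 5 + 8·6 = 53, valid modulo lcm(8, 9) = 72: x ≡ 53 (mod 72).
  Combine with x ≡ 7 (mod 10): gcd(72, 10) = 2; 7 - 53 = -46, which IS divisible by 2, so compatible.
    Write x = 53 + 72·t and substitute into x ≡ 7 (mod 10): 72·t ≡ 7 − 53 = -46 (mod 10).
    Divide the congruence (and modulus) by g = 2: 36·t ≡ -23 (mod 5).
    Reduce coefficients mod 5: 1·t ≡ 2 (mod 5).
    So t ≡ 2 (mod 5).
    Then x = 53 + 72·2 = 197, valid modulo lcm(72, 10) = 360: x ≡ 197 (mod 360).
Verify: 197 mod 8 = 5, 197 mod 9 = 8, 197 mod 10 = 7.

x ≡ 197 (mod 360).


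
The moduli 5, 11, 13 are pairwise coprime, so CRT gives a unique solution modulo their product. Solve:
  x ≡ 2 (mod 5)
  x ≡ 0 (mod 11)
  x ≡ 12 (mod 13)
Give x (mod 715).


Moduli 5, 11, 13 are pairwise coprime; by CRT there is a unique solution modulo M = 5 · 11 · 13 = 715.
Solve pairwise, accumulating the modulus:
  Start with x ≡ 2 (mod 5).
  Combine with x ≡ 0 (mod 11): since gcd(5, 11) = 1, we get a unique residue mod 55.
    Write x = 2 + 5·t and substitute into x ≡ 0 (mod 11): 5·t ≡ 0 − 2 = -2 (mod 11).
    Reduce coefficients mod 11: 5·t ≡ 9 (mod 11).
    The inverse of 5 mod 11 is 9 (since 5·9 = 45 = 4·11 + 1), so t ≡ 9·9 = 81 ≡ 4 (mod 11).
    Then x = 2 + 5·4 = 22, valid modulo lcm(5, 11) = 55: x ≡ 22 (mod 55).
  Combine with x ≡ 12 (mod 13): since gcd(55, 13) = 1, we get a unique residue mod 715.
    Write x = 22 + 55·t and substitute into x ≡ 12 (mod 13): 55·t ≡ 12 − 22 = -10 (mod 13).
    Reduce coefficients mod 13: 3·t ≡ 3 (mod 13).
    The inverse of 3 mod 13 is 9 (since 3·9 = 27 = 2·13 + 1), so t ≡ 9·3 = 27 ≡ 1 (mod 13).
    Then x = 22 + 55·1 = 77, valid modulo lcm(55, 13) = 715: x ≡ 77 (mod 715).
Verify: 77 mod 5 = 2 ✓, 77 mod 11 = 0 ✓, 77 mod 13 = 12 ✓.

x ≡ 77 (mod 715).


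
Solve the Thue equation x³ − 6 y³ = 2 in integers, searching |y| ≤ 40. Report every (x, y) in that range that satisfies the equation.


The equation is x³ - 6y³ = 2. For fixed y, x³ = 6·y³ + 2, so a solution requires the RHS to be a perfect cube.
Strategy: iterate y from -40 to 40, compute RHS = 6·y³ + 2, and check whether it is a (positive or negative) perfect cube.
Check small values of y:
  y = 0: RHS = 2 is not a perfect cube.
  y = 1: RHS = 8 = (2)³ ⇒ x = 2 works.
  y = -1: RHS = -4 is not a perfect cube.
  y = 2: RHS = 50 is not a perfect cube.
  y = -2: RHS = -46 is not a perfect cube.
  y = 3: RHS = 164 is not a perfect cube.
  y = -3: RHS = -160 is not a perfect cube.
Continuing the search up to |y| = 40 finds no further solutions beyond those listed.
Collected solutions: (2, 1).

Solutions (with |y| ≤ 40): (2, 1).


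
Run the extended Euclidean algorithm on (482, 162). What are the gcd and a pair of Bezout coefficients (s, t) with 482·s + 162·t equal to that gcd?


Euclidean algorithm on (482, 162) — divide until remainder is 0:
  482 = 2 · 162 + 158
  162 = 1 · 158 + 4
  158 = 39 · 4 + 2
  4 = 2 · 2 + 0
gcd(482, 162) = 2.
Track Bezout coefficients alongside the remainders: start with r₀ = 482 = a·1 + b·0 (s = 1, t = 0) and r₁ = 162 = a·0 + b·1 (s = 0, t = 1); each new remainder r_{k+1} = r_{k-1} − q_k·r_k inherits s_{k+1} = s_{k-1} − q_k·s_k, t_{k+1} = t_{k-1} − q_k·t_k, so r_k = a·s_k + b·t_k at every step:
  q = 2: r = 158, s = 1 − 2·0 = 1, t = 0 − 2·1 = -2  (check: 482·1 + 162·(-2) = 158)
  q = 1: r = 4, s = 0 − 1·1 = -1, t = 1 − 1·(-2) = 3  (check: 482·(-1) + 162·3 = 4)
  q = 39: r = 2, s = 1 − 39·(-1) = 40, t = -2 − 39·3 = -119  (check: 482·40 + 162·(-119) = 2)
The row with r = 2 (the gcd) gives the Bezout coefficients s = 40, t = -119.
Result: 482 · (40) + 162 · (-119) = 2.

gcd(482, 162) = 2; s = 40, t = -119 (check: 482·40 + 162·(-119) = 2).


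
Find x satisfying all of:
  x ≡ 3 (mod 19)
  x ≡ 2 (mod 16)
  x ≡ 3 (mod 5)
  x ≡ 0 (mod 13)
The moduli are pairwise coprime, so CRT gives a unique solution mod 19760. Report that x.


Product of moduli M = 19 · 16 · 5 · 13 = 19760.
Merge one congruence at a time:
  Start: x ≡ 3 (mod 19).
  Combine with x ≡ 2 (mod 16); new modulus lcm = 304.
    Write x = 3 + 19·t and substitute into x ≡ 2 (mod 16): 19·t ≡ 2 − 3 = -1 (mod 16).
    Reduce coefficients mod 16: 3·t ≡ 15 (mod 16).
    The inverse of 3 mod 16 is 11 (since 3·11 = 33 = 2·16 + 1), so t ≡ 11·15 = 165 ≡ 5 (mod 16).
    Then x = 3 + 19·5 = 98, valid modulo lcm(19, 16) = 304: x ≡ 98 (mod 304).
  Combine with x ≡ 3 (mod 5); new modulus lcm = 1520.
    Write x = 98 + 304·t and substitute into x ≡ 3 (mod 5): 304·t ≡ 3 − 98 = -95 (mod 5).
    Reduce coefficients mod 5: 4·t ≡ 0 (mod 5).
    The inverse of 4 mod 5 is 4 (since 4·4 = 16 = 3·5 + 1), so t ≡ 4·0 = 0 ≡ 0 (mod 5).
    Then x = 98 + 304·0 = 98, valid modulo lcm(304, 5) = 1520: x ≡ 98 (mod 1520).
  Combine with x ≡ 0 (mod 13); new modulus lcm = 19760.
    Write x = 98 + 1520·t and substitute into x ≡ 0 (mod 13): 1520·t ≡ 0 − 98 = -98 (mod 13).
    Reduce coefficients mod 13: 12·t ≡ 6 (mod 13).
    The inverse of 12 mod 13 is 12 (since 12·12 = 144 = 11·13 + 1), so t ≡ 12·6 = 72 ≡ 7 (mod 13).
    Then x = 98 + 1520·7 = 10738, valid modulo lcm(1520, 13) = 19760: x ≡ 10738 (mod 19760).
Verify against each original: 10738 mod 19 = 3, 10738 mod 16 = 2, 10738 mod 5 = 3, 10738 mod 13 = 0.

x ≡ 10738 (mod 19760).


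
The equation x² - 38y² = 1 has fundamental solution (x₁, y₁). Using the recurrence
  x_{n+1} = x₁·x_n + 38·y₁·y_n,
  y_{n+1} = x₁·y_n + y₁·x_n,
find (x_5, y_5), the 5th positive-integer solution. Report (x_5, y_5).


Step 1: Find the fundamental solution (x₁, y₁) of x² - 38y² = 1.
  Expand √38 as a continued fraction. a₀ = ⌊√38⌋ = 6; iterate m_{k+1} = d_k·a_k − m_k, d_{k+1} = (38 − m_{k+1}²)/d_k, a_{k+1} = ⌊(a₀ + m_{k+1})/d_{k+1}⌋ (starting m₀ = 0, d₀ = 1), with convergents p_k = a_k·p_{k-1} + p_{k-2}, q_k = a_k·q_{k-1} + q_{k-2} (p₋₁ = 1, q₋₁ = 0):
  k = 0: a₀ = 6; p₀/q₀ = 6/1; p₀² − 38·q₀² = 36 − 38 = -2.
  k = 1: m = 6, d = 2, a = ⌊(6 + 6)/2⌋ = 6; p/q = (6·6 + 1)/(6·1 + 0) = 37/6; p² − 38·q² = 1369 − 1368 = 1.
  The first convergent with p² − 38·q² = 1 gives the fundamental solution (x₁, y₁) = (37, 6).
Step 2: Apply the recurrence (x_{n+1}, y_{n+1}) = (x₁x_n + 38y₁y_n, x₁y_n + y₁x_n) repeatedly.
  From (x_1, y_1) = (37, 6): x_2 = 37·37 + 38·6·6 = 2737; y_2 = 37·6 + 6·37 = 444.
  From (x_2, y_2) = (2737, 444): x_3 = 37·2737 + 38·6·444 = 202501; y_3 = 37·444 + 6·2737 = 32850.
  From (x_3, y_3) = (202501, 32850): x_4 = 37·202501 + 38·6·32850 = 14982337; y_4 = 37·32850 + 6·202501 = 2430456.
  From (x_4, y_4) = (14982337, 2430456): x_5 = 37·14982337 + 38·6·2430456 = 1108490437; y_5 = 37·2430456 + 6·14982337 = 179820894.
Step 3: Verify x_5² - 38·y_5² = 1228751048920450969 - 1228751048920450968 = 1 (should be 1). ✓

(x_1, y_1) = (37, 6); (x_5, y_5) = (1108490437, 179820894).


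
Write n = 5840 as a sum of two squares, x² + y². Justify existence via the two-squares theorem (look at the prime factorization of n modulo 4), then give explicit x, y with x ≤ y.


Step 1: Factor n = 5840 = 2^4 · 5 · 73.
Step 2: Check the mod-4 condition on each prime factor: 2 = 2 (special); 5 ≡ 1 (mod 4), exponent 1; 73 ≡ 1 (mod 4), exponent 1.
All primes ≡ 3 (mod 4) appear to even exponent (or don't appear), so by the two-squares theorem n IS expressible as a sum of two squares.
Step 3: Build a representation. Group n = k² · m with k = 4 and m = 5 · 73 = 365 (a product of primes ≡ 1 (mod 4)); a representation of m scales to one of n via (k·x)² + (k·y)² = k²(x² + y²). Each prime p ≡ 1 (mod 4) is itself a sum of two squares; find a² by testing p − a² for a perfect square:
  5: 5 − 1² = 4 = 2² ⇒ 5 = 1² + 2².
  73: 73 − 1² = 72, 73 − 2² = 69, 73 − 3² = 64 = 8² ⇒ 73 = 3² + 8².
  Combine using the Brahmagupta–Fibonacci identity (a² + b²)(c² + d²) = (ac − bd)² + (ad + bc)² = (ac + bd)² + (ad − bc)²:
  5 · 73 = 365: from (1² + 2²)(3² + 8²), take (1·3 − 2·8, 1·8 + 2·3) = (3 − 16, 8 + 6) = (-13, 14); dropping signs (only squares matter) gives (13, 14); check 13² + 14² = 169 + 196 = 365 ✓.
  Scale by k = 4: (4·13, 4·14) = (52, 56).
Step 4: Order so x ≤ y and verify: 52² + 56² = 2704 + 3136 = 5840 = n. ✓

n = 5840 = 52² + 56² (one valid representation with x ≤ y).


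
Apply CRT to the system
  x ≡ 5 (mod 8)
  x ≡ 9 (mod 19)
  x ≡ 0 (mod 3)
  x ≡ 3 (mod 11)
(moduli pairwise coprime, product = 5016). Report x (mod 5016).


Product of moduli M = 8 · 19 · 3 · 11 = 5016.
Merge one congruence at a time:
  Start: x ≡ 5 (mod 8).
  Combine with x ≡ 9 (mod 19); new modulus lcm = 152.
    Write x = 5 + 8·t and substitute into x ≡ 9 (mod 19): 8·t ≡ 9 − 5 = 4 (mod 19).
    The inverse of 8 mod 19 is 12 (since 8·12 = 96 = 5·19 + 1), so t ≡ 12·4 = 48 ≡ 10 (mod 19).
    Then x = 5 + 8·10 = 85, valid modulo lcm(8, 19) = 152: x ≡ 85 (mod 152).
  Combine with x ≡ 0 (mod 3); new modulus lcm = 456.
    Write x = 85 + 152·t and substitute into x ≡ 0 (mod 3): 152·t ≡ 0 − 85 = -85 (mod 3).
    Reduce coefficients mod 3: 2·t ≡ 2 (mod 3).
    The inverse of 2 mod 3 is 2 (since 2·2 = 4 = 1·3 + 1), so t ≡ 2·2 = 4 ≡ 1 (mod 3).
    Then x = 85 + 152·1 = 237, valid modulo lcm(152, 3) = 456: x ≡ 237 (mod 456).
  Combine with x ≡ 3 (mod 11); new modulus lcm = 5016.
    Write x = 237 + 456·t and substitute into x ≡ 3 (mod 11): 456·t ≡ 3 − 237 = -234 (mod 11).
    Reduce coefficients mod 11: 5·t ≡ 8 (mod 11).
    The inverse of 5 mod 11 is 9 (since 5·9 = 45 = 4·11 + 1), so t ≡ 9·8 = 72 ≡ 6 (mod 11).
    Then x = 237 + 456·6 = 2973, valid modulo lcm(456, 11) = 5016: x ≡ 2973 (mod 5016).
Verify against each original: 2973 mod 8 = 5, 2973 mod 19 = 9, 2973 mod 3 = 0, 2973 mod 11 = 3.

x ≡ 2973 (mod 5016).


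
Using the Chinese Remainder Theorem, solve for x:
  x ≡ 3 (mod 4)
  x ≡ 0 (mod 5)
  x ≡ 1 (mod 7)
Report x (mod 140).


Moduli 4, 5, 7 are pairwise coprime; by CRT there is a unique solution modulo M = 4 · 5 · 7 = 140.
Solve pairwise, accumulating the modulus:
  Start with x ≡ 3 (mod 4).
  Combine with x ≡ 0 (mod 5): since gcd(4, 5) = 1, we get a unique residue mod 20.
    Write x = 3 + 4·t and substitute into x ≡ 0 (mod 5): 4·t ≡ 0 − 3 = -3 (mod 5).
    Reduce coefficients mod 5: 4·t ≡ 2 (mod 5).
    The inverse of 4 mod 5 is 4 (since 4·4 = 16 = 3·5 + 1), so t ≡ 4·2 = 8 ≡ 3 (mod 5).
    Then x = 3 + 4·3 = 15, valid modulo lcm(4, 5) = 20: x ≡ 15 (mod 20).
  Combine with x ≡ 1 (mod 7): since gcd(20, 7) = 1, we get a unique residue mod 140.
    Write x = 15 + 20·t and substitute into x ≡ 1 (mod 7): 20·t ≡ 1 − 15 = -14 (mod 7).
    Reduce coefficients mod 7: 6·t ≡ 0 (mod 7).
    The inverse of 6 mod 7 is 6 (since 6·6 = 36 = 5·7 + 1), so t ≡ 6·0 = 0 ≡ 0 (mod 7).
    Then x = 15 + 20·0 = 15, valid modulo lcm(20, 7) = 140: x ≡ 15 (mod 140).
Verify: 15 mod 4 = 3 ✓, 15 mod 5 = 0 ✓, 15 mod 7 = 1 ✓.

x ≡ 15 (mod 140).


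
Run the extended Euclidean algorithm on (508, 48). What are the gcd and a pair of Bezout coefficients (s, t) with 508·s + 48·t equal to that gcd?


Euclidean algorithm on (508, 48) — divide until remainder is 0:
  508 = 10 · 48 + 28
  48 = 1 · 28 + 20
  28 = 1 · 20 + 8
  20 = 2 · 8 + 4
  8 = 2 · 4 + 0
gcd(508, 48) = 4.
Track Bezout coefficients alongside the remainders: start with r₀ = 508 = a·1 + b·0 (s = 1, t = 0) and r₁ = 48 = a·0 + b·1 (s = 0, t = 1); each new remainder r_{k+1} = r_{k-1} − q_k·r_k inherits s_{k+1} = s_{k-1} − q_k·s_k, t_{k+1} = t_{k-1} − q_k·t_k, so r_k = a·s_k + b·t_k at every step:
  q = 10: r = 28, s = 1 − 10·0 = 1, t = 0 − 10·1 = -10  (check: 508·1 + 48·(-10) = 28)
  q = 1: r = 20, s = 0 − 1·1 = -1, t = 1 − 1·(-10) = 11  (check: 508·(-1) + 48·11 = 20)
  q = 1: r = 8, s = 1 − 1·(-1) = 2, t = -10 − 1·11 = -21  (check: 508·2 + 48·(-21) = 8)
  q = 2: r = 4, s = -1 − 2·2 = -5, t = 11 − 2·(-21) = 53  (check: 508·(-5) + 48·53 = 4)
The row with r = 4 (the gcd) gives the Bezout coefficients s = -5, t = 53.
Result: 508 · (-5) + 48 · (53) = 4.

gcd(508, 48) = 4; s = -5, t = 53 (check: 508·(-5) + 48·53 = 4).


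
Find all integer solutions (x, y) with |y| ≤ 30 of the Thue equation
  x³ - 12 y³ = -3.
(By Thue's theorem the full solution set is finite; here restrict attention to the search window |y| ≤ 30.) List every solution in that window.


The equation is x³ - 12y³ = -3. For fixed y, x³ = 12·y³ − 3, so a solution requires the RHS to be a perfect cube.
Strategy: iterate y from -30 to 30, compute RHS = 12·y³ − 3, and check whether it is a (positive or negative) perfect cube.
Check small values of y:
  y = 0: RHS = -3 is not a perfect cube.
  y = 1: RHS = 9 is not a perfect cube.
  y = -1: RHS = -15 is not a perfect cube.
  y = 2: RHS = 93 is not a perfect cube.
  y = -2: RHS = -99 is not a perfect cube.
  y = 3: RHS = 321 is not a perfect cube.
  y = -3: RHS = -327 is not a perfect cube.
Continuing the search up to |y| = 30 finds no solutions either.
No (x, y) in the scanned range satisfies the equation.

No integer solutions with |y| ≤ 30.


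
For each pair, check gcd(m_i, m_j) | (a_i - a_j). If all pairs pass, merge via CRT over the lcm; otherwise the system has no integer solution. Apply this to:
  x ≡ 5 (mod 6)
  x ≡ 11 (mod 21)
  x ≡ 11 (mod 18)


Moduli 6, 21, 18 are not pairwise coprime, so CRT works modulo lcm(m_i) when all pairwise compatibility conditions hold.
Pairwise compatibility: gcd(m_i, m_j) must divide a_i - a_j for every pair.
Merge one congruence at a time:
  Start: x ≡ 5 (mod 6).
  Combine with x ≡ 11 (mod 21): gcd(6, 21) = 3; 11 - 5 = 6, which IS divisible by 3, so compatible.
    Write x = 5 + 6·t and substitute into x ≡ 11 (mod 21): 6·t ≡ 11 − 5 = 6 (mod 21).
    Divide the congruence (and modulus) by g = 3: 2·t ≡ 2 (mod 7).
    The inverse of 2 mod 7 is 4 (since 2·4 = 8 = 1·7 + 1), so t ≡ 4·2 = 8 ≡ 1 (mod 7).
    Then x = 5 + 6·1 = 11, valid modulo lcm(6, 21) = 42: x ≡ 11 (mod 42).
  Combine with x ≡ 11 (mod 18): gcd(42, 18) = 6; 11 - 11 = 0, which IS divisible by 6, so compatible.
    Write x = 11 + 42·t and substitute into x ≡ 11 (mod 18): 42·t ≡ 11 − 11 = 0 (mod 18).
    Divide the congruence (and modulus) by g = 6: 7·t ≡ 0 (mod 3).
    Reduce coefficients mod 3: 1·t ≡ 0 (mod 3).
    So t ≡ 0 (mod 3).
    Then x = 11 + 42·0 = 11, valid modulo lcm(42, 18) = 126: x ≡ 11 (mod 126).
Verify: 11 mod 6 = 5, 11 mod 21 = 11, 11 mod 18 = 11.

x ≡ 11 (mod 126).


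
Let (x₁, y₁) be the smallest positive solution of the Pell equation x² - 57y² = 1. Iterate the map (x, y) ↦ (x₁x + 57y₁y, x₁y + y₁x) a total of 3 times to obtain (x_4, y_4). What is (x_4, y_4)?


Step 1: Find the fundamental solution (x₁, y₁) of x² - 57y² = 1.
  Expand √57 as a continued fraction. a₀ = ⌊√57⌋ = 7; iterate m_{k+1} = d_k·a_k − m_k, d_{k+1} = (57 − m_{k+1}²)/d_k, a_{k+1} = ⌊(a₀ + m_{k+1})/d_{k+1}⌋ (starting m₀ = 0, d₀ = 1), with convergents p_k = a_k·p_{k-1} + p_{k-2}, q_k = a_k·q_{k-1} + q_{k-2} (p₋₁ = 1, q₋₁ = 0):
  k = 0: a₀ = 7; p₀/q₀ = 7/1; p₀² − 57·q₀² = 49 − 57 = -8.
  k = 1: m = 7, d = 8, a = ⌊(7 + 7)/8⌋ = 1; p/q = (1·7 + 1)/(1·1 + 0) = 8/1; p² − 57·q² = 64 − 57 = 7.
  k = 2: m = 1, d = 7, a = ⌊(7 + 1)/7⌋ = 1; p/q = (1·8 + 7)/(1·1 + 1) = 15/2; p² − 57·q² = 225 − 228 = -3.
  k = 3: m = 6, d = 3, a = ⌊(7 + 6)/3⌋ = 4; p/q = (4·15 + 8)/(4·2 + 1) = 68/9; p² − 57·q² = 4624 − 4617 = 7.
  k = 4: m = 6, d = 7, a = ⌊(7 + 6)/7⌋ = 1; p/q = (1·68 + 15)/(1·9 + 2) = 83/11; p² − 57·q² = 6889 − 6897 = -8.
  k = 5: m = 1, d = 8, a = ⌊(7 + 1)/8⌋ = 1; p/q = (1·83 + 68)/(1·11 + 9) = 151/20; p² − 57·q² = 22801 − 22800 = 1.
  The first convergent with p² − 57·q² = 1 gives the fundamental solution (x₁, y₁) = (151, 20).
Step 2: Apply the recurrence (x_{n+1}, y_{n+1}) = (x₁x_n + 57y₁y_n, x₁y_n + y₁x_n) repeatedly.
  From (x_1, y_1) = (151, 20): x_2 = 151·151 + 57·20·20 = 45601; y_2 = 151·20 + 20·151 = 6040.
  From (x_2, y_2) = (45601, 6040): x_3 = 151·45601 + 57·20·6040 = 13771351; y_3 = 151·6040 + 20·45601 = 1824060.
  From (x_3, y_3) = (13771351, 1824060): x_4 = 151·13771351 + 57·20·1824060 = 4158902401; y_4 = 151·1824060 + 20·13771351 = 550860080.
Step 3: Verify x_4² - 57·y_4² = 17296469181043564801 - 17296469181043564800 = 1 (should be 1). ✓

(x_1, y_1) = (151, 20); (x_4, y_4) = (4158902401, 550860080).


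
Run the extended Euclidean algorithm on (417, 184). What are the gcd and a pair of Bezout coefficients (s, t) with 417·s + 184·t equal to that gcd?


Euclidean algorithm on (417, 184) — divide until remainder is 0:
  417 = 2 · 184 + 49
  184 = 3 · 49 + 37
  49 = 1 · 37 + 12
  37 = 3 · 12 + 1
  12 = 12 · 1 + 0
gcd(417, 184) = 1.
Track Bezout coefficients alongside the remainders: start with r₀ = 417 = a·1 + b·0 (s = 1, t = 0) and r₁ = 184 = a·0 + b·1 (s = 0, t = 1); each new remainder r_{k+1} = r_{k-1} − q_k·r_k inherits s_{k+1} = s_{k-1} − q_k·s_k, t_{k+1} = t_{k-1} − q_k·t_k, so r_k = a·s_k + b·t_k at every step:
  q = 2: r = 49, s = 1 − 2·0 = 1, t = 0 − 2·1 = -2  (check: 417·1 + 184·(-2) = 49)
  q = 3: r = 37, s = 0 − 3·1 = -3, t = 1 − 3·(-2) = 7  (check: 417·(-3) + 184·7 = 37)
  q = 1: r = 12, s = 1 − 1·(-3) = 4, t = -2 − 1·7 = -9  (check: 417·4 + 184·(-9) = 12)
  q = 3: r = 1, s = -3 − 3·4 = -15, t = 7 − 3·(-9) = 34  (check: 417·(-15) + 184·34 = 1)
The row with r = 1 (the gcd) gives the Bezout coefficients s = -15, t = 34.
Result: 417 · (-15) + 184 · (34) = 1.

gcd(417, 184) = 1; s = -15, t = 34 (check: 417·(-15) + 184·34 = 1).


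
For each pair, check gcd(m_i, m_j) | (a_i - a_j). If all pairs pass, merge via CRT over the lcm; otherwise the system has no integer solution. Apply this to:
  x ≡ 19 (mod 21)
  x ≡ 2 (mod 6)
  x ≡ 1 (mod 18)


Moduli 21, 6, 18 are not pairwise coprime, so CRT works modulo lcm(m_i) when all pairwise compatibility conditions hold.
Pairwise compatibility: gcd(m_i, m_j) must divide a_i - a_j for every pair.
Merge one congruence at a time:
  Start: x ≡ 19 (mod 21).
  Combine with x ≡ 2 (mod 6): gcd(21, 6) = 3, and 2 - 19 = -17 is NOT divisible by 3.
    ⇒ system is inconsistent (no integer solution).

No solution (the system is inconsistent).


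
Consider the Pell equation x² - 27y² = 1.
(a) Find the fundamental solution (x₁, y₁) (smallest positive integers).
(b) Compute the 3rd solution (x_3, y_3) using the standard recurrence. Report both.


Step 1: Find the fundamental solution (x₁, y₁) of x² - 27y² = 1.
  Expand √27 as a continued fraction. a₀ = ⌊√27⌋ = 5; iterate m_{k+1} = d_k·a_k − m_k, d_{k+1} = (27 − m_{k+1}²)/d_k, a_{k+1} = ⌊(a₀ + m_{k+1})/d_{k+1}⌋ (starting m₀ = 0, d₀ = 1), with convergents p_k = a_k·p_{k-1} + p_{k-2}, q_k = a_k·q_{k-1} + q_{k-2} (p₋₁ = 1, q₋₁ = 0):
  k = 0: a₀ = 5; p₀/q₀ = 5/1; p₀² − 27·q₀² = 25 − 27 = -2.
  k = 1: m = 5, d = 2, a = ⌊(5 + 5)/2⌋ = 5; p/q = (5·5 + 1)/(5·1 + 0) = 26/5; p² − 27·q² = 676 − 675 = 1.
  The first convergent with p² − 27·q² = 1 gives the fundamental solution (x₁, y₁) = (26, 5).
Step 2: Apply the recurrence (x_{n+1}, y_{n+1}) = (x₁x_n + 27y₁y_n, x₁y_n + y₁x_n) repeatedly.
  From (x_1, y_1) = (26, 5): x_2 = 26·26 + 27·5·5 = 1351; y_2 = 26·5 + 5·26 = 260.
  From (x_2, y_2) = (1351, 260): x_3 = 26·1351 + 27·5·260 = 70226; y_3 = 26·260 + 5·1351 = 13515.
Step 3: Verify x_3² - 27·y_3² = 4931691076 - 4931691075 = 1 (should be 1). ✓

(x_1, y_1) = (26, 5); (x_3, y_3) = (70226, 13515).


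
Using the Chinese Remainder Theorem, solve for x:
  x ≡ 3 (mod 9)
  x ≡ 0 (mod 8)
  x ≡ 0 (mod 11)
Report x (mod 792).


Moduli 9, 8, 11 are pairwise coprime; by CRT there is a unique solution modulo M = 9 · 8 · 11 = 792.
Solve pairwise, accumulating the modulus:
  Start with x ≡ 3 (mod 9).
  Combine with x ≡ 0 (mod 8): since gcd(9, 8) = 1, we get a unique residue mod 72.
    Write x = 3 + 9·t and substitute into x ≡ 0 (mod 8): 9·t ≡ 0 − 3 = -3 (mod 8).
    Reduce coefficients mod 8: 1·t ≡ 5 (mod 8).
    So t ≡ 5 (mod 8).
    Then x = 3 + 9·5 = 48, valid modulo lcm(9, 8) = 72: x ≡ 48 (mod 72).
  Combine with x ≡ 0 (mod 11): since gcd(72, 11) = 1, we get a unique residue mod 792.
    Write x = 48 + 72·t and substitute into x ≡ 0 (mod 11): 72·t ≡ 0 − 48 = -48 (mod 11).
    Reduce coefficients mod 11: 6·t ≡ 7 (mod 11).
    The inverse of 6 mod 11 is 2 (since 6·2 = 12 = 1·11 + 1), so t ≡ 2·7 = 14 ≡ 3 (mod 11).
    Then x = 48 + 72·3 = 264, valid modulo lcm(72, 11) = 792: x ≡ 264 (mod 792).
Verify: 264 mod 9 = 3 ✓, 264 mod 8 = 0 ✓, 264 mod 11 = 0 ✓.

x ≡ 264 (mod 792).


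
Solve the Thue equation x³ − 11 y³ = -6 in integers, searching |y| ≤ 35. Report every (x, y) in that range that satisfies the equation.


The equation is x³ - 11y³ = -6. For fixed y, x³ = 11·y³ − 6, so a solution requires the RHS to be a perfect cube.
Strategy: iterate y from -35 to 35, compute RHS = 11·y³ − 6, and check whether it is a (positive or negative) perfect cube.
Check small values of y:
  y = 0: RHS = -6 is not a perfect cube.
  y = 1: RHS = 5 is not a perfect cube.
  y = -1: RHS = -17 is not a perfect cube.
  y = 2: RHS = 82 is not a perfect cube.
  y = -2: RHS = -94 is not a perfect cube.
  y = 3: RHS = 291 is not a perfect cube.
  y = -3: RHS = -303 is not a perfect cube.
Continuing the search up to |y| = 35 finds no solutions either.
No (x, y) in the scanned range satisfies the equation.

No integer solutions with |y| ≤ 35.


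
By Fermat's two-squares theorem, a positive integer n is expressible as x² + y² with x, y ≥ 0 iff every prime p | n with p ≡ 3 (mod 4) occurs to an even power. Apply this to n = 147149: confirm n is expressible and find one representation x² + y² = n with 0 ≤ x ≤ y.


Step 1: Factor n = 147149 = 37 · 41 · 97.
Step 2: Check the mod-4 condition on each prime factor: 37 ≡ 1 (mod 4), exponent 1; 41 ≡ 1 (mod 4), exponent 1; 97 ≡ 1 (mod 4), exponent 1.
All primes ≡ 3 (mod 4) appear to even exponent (or don't appear), so by the two-squares theorem n IS expressible as a sum of two squares.
Step 3: Build a representation. Here n = 37 · 41 · 97 is a product of primes ≡ 1 (mod 4). Each prime p ≡ 1 (mod 4) is itself a sum of two squares; find a² by testing p − a² for a perfect square:
  37: 37 − 1² = 36 = 6² ⇒ 37 = 1² + 6².
  41: 41 − 1² = 40, 41 − 2² = 37, 41 − 3² = 32, 41 − 4² = 25 = 5² ⇒ 41 = 4² + 5².
  97: 97 − 1² = 96, 97 − 2² = 93, 97 − 3² = 88, 97 − 4² = 81 = 9² ⇒ 97 = 4² + 9².
  Combine using the Brahmagupta–Fibonacci identity (a² + b²)(c² + d²) = (ac − bd)² + (ad + bc)² = (ac + bd)² + (ad − bc)²:
  37 · 41 = 1517: from (1² + 6²)(4² + 5²), take (1·4 − 6·5, 1·5 + 6·4) = (4 − 30, 5 + 24) = (-26, 29); dropping signs (only squares matter) gives (26, 29); check 26² + 29² = 676 + 841 = 1517 ✓.
  1517 · 97 = 147149: from (26² + 29²)(4² + 9²), take (26·4 − 29·9, 26·9 + 29·4) = (104 − 261, 234 + 116) = (-157, 350); dropping signs (only squares matter) gives (157, 350); check 157² + 350² = 24649 + 122500 = 147149 ✓.
Step 4: Order so x ≤ y and verify: 157² + 350² = 24649 + 122500 = 147149 = n. ✓

n = 147149 = 157² + 350² (one valid representation with x ≤ y).


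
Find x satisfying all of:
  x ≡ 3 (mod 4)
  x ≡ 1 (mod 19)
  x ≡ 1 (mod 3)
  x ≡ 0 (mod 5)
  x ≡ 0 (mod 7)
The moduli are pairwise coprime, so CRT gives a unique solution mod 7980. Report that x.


Product of moduli M = 4 · 19 · 3 · 5 · 7 = 7980.
Merge one congruence at a time:
  Start: x ≡ 3 (mod 4).
  Combine with x ≡ 1 (mod 19); new modulus lcm = 76.
    Write x = 3 + 4·t and substitute into x ≡ 1 (mod 19): 4·t ≡ 1 − 3 = -2 (mod 19).
    Reduce coefficients mod 19: 4·t ≡ 17 (mod 19).
    The inverse of 4 mod 19 is 5 (since 4·5 = 20 = 1·19 + 1), so t ≡ 5·17 = 85 ≡ 9 (mod 19).
    Then x = 3 + 4·9 = 39, valid modulo lcm(4, 19) = 76: x ≡ 39 (mod 76).
  Combine with x ≡ 1 (mod 3); new modulus lcm = 228.
    Write x = 39 + 76·t and substitute into x ≡ 1 (mod 3): 76·t ≡ 1 − 39 = -38 (mod 3).
    Reduce coefficients mod 3: 1·t ≡ 1 (mod 3).
    So t ≡ 1 (mod 3).
    Then x = 39 + 76·1 = 115, valid modulo lcm(76, 3) = 228: x ≡ 115 (mod 228).
  Combine with x ≡ 0 (mod 5); new modulus lcm = 1140.
    Write x = 115 + 228·t and substitute into x ≡ 0 (mod 5): 228·t ≡ 0 − 115 = -115 (mod 5).
    Reduce coefficients mod 5: 3·t ≡ 0 (mod 5).
    The inverse of 3 mod 5 is 2 (since 3·2 = 6 = 1·5 + 1), so t ≡ 2·0 = 0 ≡ 0 (mod 5).
    Then x = 115 + 228·0 = 115, valid modulo lcm(228, 5) = 1140: x ≡ 115 (mod 1140).
  Combine with x ≡ 0 (mod 7); new modulus lcm = 7980.
    Write x = 115 + 1140·t and substitute into x ≡ 0 (mod 7): 1140·t ≡ 0 − 115 = -115 (mod 7).
    Reduce coefficients mod 7: 6·t ≡ 4 (mod 7).
    The inverse of 6 mod 7 is 6 (since 6·6 = 36 = 5·7 + 1), so t ≡ 6·4 = 24 ≡ 3 (mod 7).
    Then x = 115 + 1140·3 = 3535, valid modulo lcm(1140, 7) = 7980: x ≡ 3535 (mod 7980).
Verify against each original: 3535 mod 4 = 3, 3535 mod 19 = 1, 3535 mod 3 = 1, 3535 mod 5 = 0, 3535 mod 7 = 0.

x ≡ 3535 (mod 7980).


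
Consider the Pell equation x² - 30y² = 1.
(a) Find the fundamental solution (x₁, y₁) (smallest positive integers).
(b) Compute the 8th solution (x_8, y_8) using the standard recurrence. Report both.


Step 1: Find the fundamental solution (x₁, y₁) of x² - 30y² = 1.
  Expand √30 as a continued fraction. a₀ = ⌊√30⌋ = 5; iterate m_{k+1} = d_k·a_k − m_k, d_{k+1} = (30 − m_{k+1}²)/d_k, a_{k+1} = ⌊(a₀ + m_{k+1})/d_{k+1}⌋ (starting m₀ = 0, d₀ = 1), with convergents p_k = a_k·p_{k-1} + p_{k-2}, q_k = a_k·q_{k-1} + q_{k-2} (p₋₁ = 1, q₋₁ = 0):
  k = 0: a₀ = 5; p₀/q₀ = 5/1; p₀² − 30·q₀² = 25 − 30 = -5.
  k = 1: m = 5, d = 5, a = ⌊(5 + 5)/5⌋ = 2; p/q = (2·5 + 1)/(2·1 + 0) = 11/2; p² − 30·q² = 121 − 120 = 1.
  The first convergent with p² − 30·q² = 1 gives the fundamental solution (x₁, y₁) = (11, 2).
Step 2: Apply the recurrence (x_{n+1}, y_{n+1}) = (x₁x_n + 30y₁y_n, x₁y_n + y₁x_n) repeatedly.
  From (x_1, y_1) = (11, 2): x_2 = 11·11 + 30·2·2 = 241; y_2 = 11·2 + 2·11 = 44.
  From (x_2, y_2) = (241, 44): x_3 = 11·241 + 30·2·44 = 5291; y_3 = 11·44 + 2·241 = 966.
  From (x_3, y_3) = (5291, 966): x_4 = 11·5291 + 30·2·966 = 116161; y_4 = 11·966 + 2·5291 = 21208.
  From (x_4, y_4) = (116161, 21208): x_5 = 11·116161 + 30·2·21208 = 2550251; y_5 = 11·21208 + 2·116161 = 465610.
  From (x_5, y_5) = (2550251, 465610): x_6 = 11·2550251 + 30·2·465610 = 55989361; y_6 = 11·465610 + 2·2550251 = 10222212.
  From (x_6, y_6) = (55989361, 10222212): x_7 = 11·55989361 + 30·2·10222212 = 1229215691; y_7 = 11·10222212 + 2·55989361 = 224423054.
  From (x_7, y_7) = (1229215691, 224423054): x_8 = 11·1229215691 + 30·2·224423054 = 26986755841; y_8 = 11·224423054 + 2·1229215691 = 4927084976.
Step 3: Verify x_8² - 30·y_8² = 728284990821747617281 - 728284990821747617280 = 1 (should be 1). ✓

(x_1, y_1) = (11, 2); (x_8, y_8) = (26986755841, 4927084976).


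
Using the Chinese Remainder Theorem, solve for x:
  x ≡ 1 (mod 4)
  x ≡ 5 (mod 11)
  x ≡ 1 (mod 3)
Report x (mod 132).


Moduli 4, 11, 3 are pairwise coprime; by CRT there is a unique solution modulo M = 4 · 11 · 3 = 132.
Solve pairwise, accumulating the modulus:
  Start with x ≡ 1 (mod 4).
  Combine with x ≡ 5 (mod 11): since gcd(4, 11) = 1, we get a unique residue mod 44.
    Write x = 1 + 4·t and substitute into x ≡ 5 (mod 11): 4·t ≡ 5 − 1 = 4 (mod 11).
    The inverse of 4 mod 11 is 3 (since 4·3 = 12 = 1·11 + 1), so t ≡ 3·4 = 12 ≡ 1 (mod 11).
    Then x = 1 + 4·1 = 5, valid modulo lcm(4, 11) = 44: x ≡ 5 (mod 44).
  Combine with x ≡ 1 (mod 3): since gcd(44, 3) = 1, we get a unique residue mod 132.
    Write x = 5 + 44·t and substitute into x ≡ 1 (mod 3): 44·t ≡ 1 − 5 = -4 (mod 3).
    Reduce coefficients mod 3: 2·t ≡ 2 (mod 3).
    The inverse of 2 mod 3 is 2 (since 2·2 = 4 = 1·3 + 1), so t ≡ 2·2 = 4 ≡ 1 (mod 3).
    Then x = 5 + 44·1 = 49, valid modulo lcm(44, 3) = 132: x ≡ 49 (mod 132).
Verify: 49 mod 4 = 1 ✓, 49 mod 11 = 5 ✓, 49 mod 3 = 1 ✓.

x ≡ 49 (mod 132).


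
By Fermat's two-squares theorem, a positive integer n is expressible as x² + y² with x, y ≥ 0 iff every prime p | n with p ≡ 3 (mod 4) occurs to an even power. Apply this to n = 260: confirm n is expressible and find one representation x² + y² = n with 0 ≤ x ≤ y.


Step 1: Factor n = 260 = 2^2 · 5 · 13.
Step 2: Check the mod-4 condition on each prime factor: 2 = 2 (special); 5 ≡ 1 (mod 4), exponent 1; 13 ≡ 1 (mod 4), exponent 1.
All primes ≡ 3 (mod 4) appear to even exponent (or don't appear), so by the two-squares theorem n IS expressible as a sum of two squares.
Step 3: Build a representation. Group n = k² · m with k = 2 and m = 5 · 13 = 65 (a product of primes ≡ 1 (mod 4)); a representation of m scales to one of n via (k·x)² + (k·y)² = k²(x² + y²). Each prime p ≡ 1 (mod 4) is itself a sum of two squares; find a² by testing p − a² for a perfect square:
  5: 5 − 1² = 4 = 2² ⇒ 5 = 1² + 2².
  13: 13 − 1² = 12, 13 − 2² = 9 = 3² ⇒ 13 = 2² + 3².
  Combine using the Brahmagupta–Fibonacci identity (a² + b²)(c² + d²) = (ac − bd)² + (ad + bc)² = (ac + bd)² + (ad − bc)²:
  5 · 13 = 65: from (1² + 2²)(2² + 3²), take (1·2 − 2·3, 1·3 + 2·2) = (2 − 6, 3 + 4) = (-4, 7); dropping signs (only squares matter) gives (4, 7); check 4² + 7² = 16 + 49 = 65 ✓.
  Scale by k = 2: (2·4, 2·7) = (8, 14).
Step 4: Order so x ≤ y and verify: 8² + 14² = 64 + 196 = 260 = n. ✓

n = 260 = 8² + 14² (one valid representation with x ≤ y).


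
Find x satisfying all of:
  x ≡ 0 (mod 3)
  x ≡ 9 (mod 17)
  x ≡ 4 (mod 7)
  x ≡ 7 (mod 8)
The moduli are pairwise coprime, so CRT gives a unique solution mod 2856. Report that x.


Product of moduli M = 3 · 17 · 7 · 8 = 2856.
Merge one congruence at a time:
  Start: x ≡ 0 (mod 3).
  Combine with x ≡ 9 (mod 17); new modulus lcm = 51.
    Write x = 0 + 3·t and substitute into x ≡ 9 (mod 17): 3·t ≡ 9 − 0 = 9 (mod 17).
    The inverse of 3 mod 17 is 6 (since 3·6 = 18 = 1·17 + 1), so t ≡ 6·9 = 54 ≡ 3 (mod 17).
    Then x = 0 + 3·3 = 9, valid modulo lcm(3, 17) = 51: x ≡ 9 (mod 51).
  Combine with x ≡ 4 (mod 7); new modulus lcm = 357.
    Write x = 9 + 51·t and substitute into x ≡ 4 (mod 7): 51·t ≡ 4 − 9 = -5 (mod 7).
    Reduce coefficients mod 7: 2·t ≡ 2 (mod 7).
    The inverse of 2 mod 7 is 4 (since 2·4 = 8 = 1·7 + 1), so t ≡ 4·2 = 8 ≡ 1 (mod 7).
    Then x = 9 + 51·1 = 60, valid modulo lcm(51, 7) = 357: x ≡ 60 (mod 357).
  Combine with x ≡ 7 (mod 8); new modulus lcm = 2856.
    Write x = 60 + 357·t and substitute into x ≡ 7 (mod 8): 357·t ≡ 7 − 60 = -53 (mod 8).
    Reduce coefficients mod 8: 5·t ≡ 3 (mod 8).
    The inverse of 5 mod 8 is 5 (since 5·5 = 25 = 3·8 + 1), so t ≡ 5·3 = 15 ≡ 7 (mod 8).
    Then x = 60 + 357·7 = 2559, valid modulo lcm(357, 8) = 2856: x ≡ 2559 (mod 2856).
Verify against each original: 2559 mod 3 = 0, 2559 mod 17 = 9, 2559 mod 7 = 4, 2559 mod 8 = 7.

x ≡ 2559 (mod 2856).
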